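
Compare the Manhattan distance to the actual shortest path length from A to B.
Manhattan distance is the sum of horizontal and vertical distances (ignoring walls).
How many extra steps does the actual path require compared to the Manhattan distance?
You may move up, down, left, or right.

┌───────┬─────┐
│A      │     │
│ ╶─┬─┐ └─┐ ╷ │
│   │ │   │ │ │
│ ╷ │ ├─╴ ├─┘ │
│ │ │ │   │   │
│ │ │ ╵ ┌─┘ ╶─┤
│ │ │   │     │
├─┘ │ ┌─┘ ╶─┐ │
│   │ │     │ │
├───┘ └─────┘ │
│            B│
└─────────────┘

Manhattan distance: |5 - 0| + |6 - 0| = 11
Actual path length: 15
Extra steps: 15 - 11 = 4

Solution:

┌───────┬─────┐
│A → → ↓│     │
│ ╶─┬─┐ └─┐ ╷ │
│   │ │↳ ↓│ │ │
│ ╷ │ ├─╴ ├─┘ │
│ │ │ │↓ ↲│   │
│ │ │ ╵ ┌─┘ ╶─┤
│ │ │↓ ↲│     │
├─┘ │ ┌─┘ ╶─┐ │
│   │↓│     │ │
├───┘ └─────┘ │
│    ↳ → → → B│
└─────────────┘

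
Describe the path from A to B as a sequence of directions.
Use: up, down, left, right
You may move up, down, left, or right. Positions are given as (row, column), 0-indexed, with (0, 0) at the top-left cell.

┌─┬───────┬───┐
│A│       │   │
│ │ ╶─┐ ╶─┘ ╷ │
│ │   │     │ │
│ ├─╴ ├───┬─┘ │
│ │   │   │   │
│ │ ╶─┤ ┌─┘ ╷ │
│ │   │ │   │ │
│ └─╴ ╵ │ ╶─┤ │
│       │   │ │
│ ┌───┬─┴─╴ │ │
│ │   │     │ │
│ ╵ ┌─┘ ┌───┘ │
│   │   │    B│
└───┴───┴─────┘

Finding the path and converting it to directions:
Path through cells: (0,0) → (1,0) → (2,0) → (3,0) → (4,0) → (4,1) → (4,2) → (3,2) → (3,1) → (2,1) → (2,2) → (1,2) → (1,1) → (0,1) → (0,2) → (0,3) → (1,3) → (1,4) → (1,5) → (0,5) → (0,6) → (1,6) → (2,6) → (3,6) → (4,6) → (5,6) → (6,6)
Directions: down, down, down, down, right, right, up, left, up, right, up, left, up, right, right, down, right, right, up, right, down, down, down, down, down, down

Solution:

┌─┬───────┬───┐
│A│↱ → ↓  │↱ ↓│
│ │ ╶─┐ ╶─┘ ╷ │
│↓│↑ ↰│↳ → ↑│↓│
│ ├─╴ ├───┬─┘ │
│↓│↱ ↑│   │  ↓│
│ │ ╶─┤ ┌─┘ ╷ │
│↓│↑ ↰│ │   │↓│
│ └─╴ ╵ │ ╶─┤ │
│↳ → ↑  │   │↓│
│ ┌───┬─┴─╴ │ │
│ │   │     │↓│
│ ╵ ┌─┘ ┌───┘ │
│   │   │    B│
└───┴───┴─────┘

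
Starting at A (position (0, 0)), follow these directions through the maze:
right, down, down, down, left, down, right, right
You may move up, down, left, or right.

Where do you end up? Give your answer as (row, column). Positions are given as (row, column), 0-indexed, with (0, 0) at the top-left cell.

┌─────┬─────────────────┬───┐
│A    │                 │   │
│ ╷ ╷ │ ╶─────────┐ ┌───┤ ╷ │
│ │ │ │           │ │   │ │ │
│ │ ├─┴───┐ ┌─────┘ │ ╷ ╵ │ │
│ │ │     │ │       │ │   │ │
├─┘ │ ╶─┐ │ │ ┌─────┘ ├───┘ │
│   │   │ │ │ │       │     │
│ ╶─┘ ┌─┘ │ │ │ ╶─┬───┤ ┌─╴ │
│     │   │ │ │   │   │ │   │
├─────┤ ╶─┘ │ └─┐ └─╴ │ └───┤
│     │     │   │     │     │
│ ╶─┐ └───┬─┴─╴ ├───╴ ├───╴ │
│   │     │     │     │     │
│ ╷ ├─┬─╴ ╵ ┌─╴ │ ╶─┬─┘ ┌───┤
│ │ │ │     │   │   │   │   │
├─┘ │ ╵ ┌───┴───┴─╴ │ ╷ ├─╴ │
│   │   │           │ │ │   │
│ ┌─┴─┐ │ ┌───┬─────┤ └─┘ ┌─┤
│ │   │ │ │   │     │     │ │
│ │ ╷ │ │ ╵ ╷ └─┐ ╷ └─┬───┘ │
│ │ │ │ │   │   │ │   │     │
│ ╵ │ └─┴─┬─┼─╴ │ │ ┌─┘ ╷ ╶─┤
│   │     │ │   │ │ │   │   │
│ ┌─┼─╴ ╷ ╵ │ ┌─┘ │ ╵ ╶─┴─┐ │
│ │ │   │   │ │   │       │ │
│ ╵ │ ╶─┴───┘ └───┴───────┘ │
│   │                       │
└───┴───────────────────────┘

Following directions step by step:
Start: (0, 0)
  right: (0, 0) → (0, 1)
  down: (0, 1) → (1, 1)
  down: (1, 1) → (2, 1)
  down: (2, 1) → (3, 1)
  left: (3, 1) → (3, 0)
  down: (3, 0) → (4, 0)
  right: (4, 0) → (4, 1)
  right: (4, 1) → (4, 2)
Final position: (4, 2)

Path taken:

┌─────┬─────────────────┬───┐
│A ↓  │                 │   │
│ ╷ ╷ │ ╶─────────┐ ┌───┤ ╷ │
│ │↓│ │           │ │   │ │ │
│ │ ├─┴───┐ ┌─────┘ │ ╷ ╵ │ │
│ │↓│     │ │       │ │   │ │
├─┘ │ ╶─┐ │ │ ┌─────┘ ├───┘ │
│↓ ↲│   │ │ │ │       │     │
│ ╶─┘ ┌─┘ │ │ │ ╶─┬───┤ ┌─╴ │
│↳ → B│   │ │ │   │   │ │   │
├─────┤ ╶─┘ │ └─┐ └─╴ │ └───┤
│     │     │   │     │     │
│ ╶─┐ └───┬─┴─╴ ├───╴ ├───╴ │
│   │     │     │     │     │
│ ╷ ├─┬─╴ ╵ ┌─╴ │ ╶─┬─┘ ┌───┤
│ │ │ │     │   │   │   │   │
├─┘ │ ╵ ┌───┴───┴─╴ │ ╷ ├─╴ │
│   │   │           │ │ │   │
│ ┌─┴─┐ │ ┌───┬─────┤ └─┘ ┌─┤
│ │   │ │ │   │     │     │ │
│ │ ╷ │ │ ╵ ╷ └─┐ ╷ └─┬───┘ │
│ │ │ │ │   │   │ │   │     │
│ ╵ │ └─┴─┬─┼─╴ │ │ ┌─┘ ╷ ╶─┤
│   │     │ │   │ │ │   │   │
│ ┌─┼─╴ ╷ ╵ │ ┌─┘ │ ╵ ╶─┴─┐ │
│ │ │   │   │ │   │       │ │
│ ╵ │ ╶─┴───┘ └───┴───────┘ │
│   │                       │
└───┴───────────────────────┘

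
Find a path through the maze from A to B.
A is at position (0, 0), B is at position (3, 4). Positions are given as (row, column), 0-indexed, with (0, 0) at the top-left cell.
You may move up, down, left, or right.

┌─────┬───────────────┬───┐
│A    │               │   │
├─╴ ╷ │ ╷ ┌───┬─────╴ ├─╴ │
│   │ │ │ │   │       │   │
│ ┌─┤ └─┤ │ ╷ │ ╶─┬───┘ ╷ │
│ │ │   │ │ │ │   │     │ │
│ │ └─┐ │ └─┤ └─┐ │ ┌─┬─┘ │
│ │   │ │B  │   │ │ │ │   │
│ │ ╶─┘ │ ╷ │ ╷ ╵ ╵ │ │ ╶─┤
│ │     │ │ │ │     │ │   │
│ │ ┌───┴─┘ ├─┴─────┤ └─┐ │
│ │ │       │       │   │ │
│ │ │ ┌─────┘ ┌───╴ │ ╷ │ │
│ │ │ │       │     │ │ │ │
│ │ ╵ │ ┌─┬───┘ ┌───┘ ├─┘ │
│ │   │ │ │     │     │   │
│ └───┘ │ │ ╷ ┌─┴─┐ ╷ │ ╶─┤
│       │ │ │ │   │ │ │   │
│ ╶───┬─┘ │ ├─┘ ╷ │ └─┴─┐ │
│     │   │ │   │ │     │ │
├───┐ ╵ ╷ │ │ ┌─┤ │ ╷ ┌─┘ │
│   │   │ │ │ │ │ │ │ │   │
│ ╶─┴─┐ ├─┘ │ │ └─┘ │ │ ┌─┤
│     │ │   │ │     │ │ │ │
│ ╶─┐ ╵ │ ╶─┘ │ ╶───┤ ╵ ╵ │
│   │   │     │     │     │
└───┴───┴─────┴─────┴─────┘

Finding the shortest path from (0, 0) to (3, 4):
Path length: 21 steps
Directions: right → right → down → down → right → down → down → left → left → down → down → down → right → up → up → right → right → right → up → up → left

Solution:

┌─────┬───────────────┬───┐
│A → ↓│               │   │
├─╴ ╷ │ ╷ ┌───┬─────╴ ├─╴ │
│   │↓│ │ │   │       │   │
│ ┌─┤ └─┤ │ ╷ │ ╶─┬───┘ ╷ │
│ │ │↳ ↓│ │ │ │   │     │ │
│ │ └─┐ │ └─┤ └─┐ │ ┌─┬─┘ │
│ │   │↓│B ↰│   │ │ │ │   │
│ │ ╶─┘ │ ╷ │ ╷ ╵ ╵ │ │ ╶─┤
│ │↓ ← ↲│ │↑│ │     │ │   │
│ │ ┌───┴─┘ ├─┴─────┤ └─┐ │
│ │↓│↱ → → ↑│       │   │ │
│ │ │ ┌─────┘ ┌───╴ │ ╷ │ │
│ │↓│↑│       │     │ │ │ │
│ │ ╵ │ ┌─┬───┘ ┌───┘ ├─┘ │
│ │↳ ↑│ │ │     │     │   │
│ └───┘ │ │ ╷ ┌─┴─┐ ╷ │ ╶─┤
│       │ │ │ │   │ │ │   │
│ ╶───┬─┘ │ ├─┘ ╷ │ └─┴─┐ │
│     │   │ │   │ │     │ │
├───┐ ╵ ╷ │ │ ┌─┤ │ ╷ ┌─┘ │
│   │   │ │ │ │ │ │ │ │   │
│ ╶─┴─┐ ├─┘ │ │ └─┘ │ │ ┌─┤
│     │ │   │ │     │ │ │ │
│ ╶─┐ ╵ │ ╶─┘ │ ╶───┤ ╵ ╵ │
│   │   │     │     │     │
└───┴───┴─────┴─────┴─────┘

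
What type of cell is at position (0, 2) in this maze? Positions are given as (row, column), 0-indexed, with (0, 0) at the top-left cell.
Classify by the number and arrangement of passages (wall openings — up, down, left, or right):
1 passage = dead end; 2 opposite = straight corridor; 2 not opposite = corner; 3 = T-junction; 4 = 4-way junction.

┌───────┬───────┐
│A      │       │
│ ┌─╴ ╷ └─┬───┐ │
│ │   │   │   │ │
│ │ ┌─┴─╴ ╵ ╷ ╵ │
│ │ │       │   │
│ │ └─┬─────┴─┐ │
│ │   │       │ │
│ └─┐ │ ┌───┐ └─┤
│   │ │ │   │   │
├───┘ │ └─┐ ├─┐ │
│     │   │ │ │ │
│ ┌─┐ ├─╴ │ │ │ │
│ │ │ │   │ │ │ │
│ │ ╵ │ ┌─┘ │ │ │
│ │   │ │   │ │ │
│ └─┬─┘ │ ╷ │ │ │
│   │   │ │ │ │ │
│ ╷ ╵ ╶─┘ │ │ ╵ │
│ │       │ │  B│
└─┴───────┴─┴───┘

Checking cell at (0, 2):
Number of passages: 3
Cell type: T-junction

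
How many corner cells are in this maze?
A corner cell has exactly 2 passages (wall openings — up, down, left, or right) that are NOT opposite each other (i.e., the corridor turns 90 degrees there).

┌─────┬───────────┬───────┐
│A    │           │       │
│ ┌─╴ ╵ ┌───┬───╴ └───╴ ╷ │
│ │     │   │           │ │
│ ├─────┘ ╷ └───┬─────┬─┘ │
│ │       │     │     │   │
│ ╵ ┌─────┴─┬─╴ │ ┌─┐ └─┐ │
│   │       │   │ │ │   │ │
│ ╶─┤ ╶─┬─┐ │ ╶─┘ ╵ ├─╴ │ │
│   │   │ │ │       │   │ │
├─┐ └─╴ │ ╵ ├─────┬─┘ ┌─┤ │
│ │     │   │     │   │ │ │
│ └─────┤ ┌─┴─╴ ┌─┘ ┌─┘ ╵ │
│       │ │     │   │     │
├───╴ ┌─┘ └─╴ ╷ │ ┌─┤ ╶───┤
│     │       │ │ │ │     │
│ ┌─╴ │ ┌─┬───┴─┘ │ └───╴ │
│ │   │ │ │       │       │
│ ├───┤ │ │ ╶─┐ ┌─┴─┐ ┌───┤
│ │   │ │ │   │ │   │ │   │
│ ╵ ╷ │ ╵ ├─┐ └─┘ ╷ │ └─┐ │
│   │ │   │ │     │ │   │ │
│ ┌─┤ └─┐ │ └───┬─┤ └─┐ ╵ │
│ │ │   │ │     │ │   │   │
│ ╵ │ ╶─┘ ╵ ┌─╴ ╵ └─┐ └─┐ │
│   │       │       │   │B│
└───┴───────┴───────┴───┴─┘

Counting corner cells (2 non-opposite passages):
Total corners: 72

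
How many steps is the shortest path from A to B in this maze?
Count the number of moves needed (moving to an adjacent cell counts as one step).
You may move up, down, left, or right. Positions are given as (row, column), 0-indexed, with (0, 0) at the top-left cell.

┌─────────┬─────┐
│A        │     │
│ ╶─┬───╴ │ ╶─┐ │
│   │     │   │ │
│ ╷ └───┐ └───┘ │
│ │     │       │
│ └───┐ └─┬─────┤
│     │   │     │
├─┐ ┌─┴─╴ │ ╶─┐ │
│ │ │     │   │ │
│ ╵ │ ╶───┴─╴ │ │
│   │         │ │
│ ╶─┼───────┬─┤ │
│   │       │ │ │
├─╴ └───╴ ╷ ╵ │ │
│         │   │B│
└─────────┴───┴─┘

Using BFS to find shortest path:
Start: (0, 0), End: (7, 7)
Path found:
(0,0) → (1,0) → (1,1) → (2,1) → (2,2) → (2,3) → (3,3) → (3,4) → (4,4) → (4,3) → (4,2) → (5,2) → (5,3) → (5,4) → (5,5) → (5,6) → (4,6) → (4,5) → (3,5) → (3,6) → (3,7) → (4,7) → (5,7) → (6,7) → (7,7)
Number of steps: 24

Solution:

┌─────────┬─────┐
│A        │     │
│ ╶─┬───╴ │ ╶─┐ │
│↳ ↓│     │   │ │
│ ╷ └───┐ └───┘ │
│ │↳ → ↓│       │
│ └───┐ └─┬─────┤
│     │↳ ↓│↱ → ↓│
├─┐ ┌─┴─╴ │ ╶─┐ │
│ │ │↓ ← ↲│↑ ↰│↓│
│ ╵ │ ╶───┴─╴ │ │
│   │↳ → → → ↑│↓│
│ ╶─┼───────┬─┤ │
│   │       │ │↓│
├─╴ └───╴ ╷ ╵ │ │
│         │   │B│
└─────────┴───┴─┘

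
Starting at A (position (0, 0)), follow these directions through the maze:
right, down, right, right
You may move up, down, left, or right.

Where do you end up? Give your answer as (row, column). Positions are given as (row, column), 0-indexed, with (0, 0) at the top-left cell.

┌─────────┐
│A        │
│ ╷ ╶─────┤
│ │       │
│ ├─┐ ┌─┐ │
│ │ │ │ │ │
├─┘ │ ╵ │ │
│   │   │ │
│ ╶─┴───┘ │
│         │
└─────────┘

Following directions step by step:
Start: (0, 0)
  right: (0, 0) → (0, 1)
  down: (0, 1) → (1, 1)
  right: (1, 1) → (1, 2)
  right: (1, 2) → (1, 3)
Final position: (1, 3)

Path taken:

┌─────────┐
│A ↓      │
│ ╷ ╶─────┤
│ │↳ → B  │
│ ├─┐ ┌─┐ │
│ │ │ │ │ │
├─┘ │ ╵ │ │
│   │   │ │
│ ╶─┴───┘ │
│         │
└─────────┘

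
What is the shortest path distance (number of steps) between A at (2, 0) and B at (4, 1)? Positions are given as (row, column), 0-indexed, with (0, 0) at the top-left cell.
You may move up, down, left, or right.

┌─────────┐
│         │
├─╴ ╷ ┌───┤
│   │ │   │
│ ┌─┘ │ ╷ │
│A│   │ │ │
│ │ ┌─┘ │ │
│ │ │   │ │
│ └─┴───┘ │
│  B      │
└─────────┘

Finding path from (2, 0) to (4, 1):
Path: (2,0) → (3,0) → (4,0) → (4,1)
Distance: 3 steps

Solution:

┌─────────┐
│         │
├─╴ ╷ ┌───┤
│   │ │   │
│ ┌─┘ │ ╷ │
│A│   │ │ │
│ │ ┌─┘ │ │
│↓│ │   │ │
│ └─┴───┘ │
│↳ B      │
└─────────┘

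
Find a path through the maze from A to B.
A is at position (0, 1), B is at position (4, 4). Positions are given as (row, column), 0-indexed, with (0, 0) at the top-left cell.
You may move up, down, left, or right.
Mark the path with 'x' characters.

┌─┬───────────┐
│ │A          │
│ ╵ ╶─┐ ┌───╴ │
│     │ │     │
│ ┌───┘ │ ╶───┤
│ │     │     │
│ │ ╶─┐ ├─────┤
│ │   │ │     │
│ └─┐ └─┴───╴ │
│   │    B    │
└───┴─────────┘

Finding the shortest path from (0, 1) to (4, 4):
Path length: 11 steps
Directions: right → right → down → down → left → left → down → right → down → right → right

Solution:

┌─┬───────────┐
│ │A x x      │
│ ╵ ╶─┐ ┌───╴ │
│     │x│     │
│ ┌───┘ │ ╶───┤
│ │x x x│     │
│ │ ╶─┐ ├─────┤
│ │x x│ │     │
│ └─┐ └─┴───╴ │
│   │x x B    │
└───┴─────────┘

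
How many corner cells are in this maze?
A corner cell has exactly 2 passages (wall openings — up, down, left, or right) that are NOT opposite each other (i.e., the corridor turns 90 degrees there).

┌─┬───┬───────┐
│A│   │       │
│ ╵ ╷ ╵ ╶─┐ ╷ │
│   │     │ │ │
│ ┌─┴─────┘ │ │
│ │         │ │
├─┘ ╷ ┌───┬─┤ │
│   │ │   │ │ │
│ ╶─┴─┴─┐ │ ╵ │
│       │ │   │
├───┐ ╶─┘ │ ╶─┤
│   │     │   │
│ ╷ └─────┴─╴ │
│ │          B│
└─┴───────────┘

Counting corner cells (2 non-opposite passages):
Total corners: 21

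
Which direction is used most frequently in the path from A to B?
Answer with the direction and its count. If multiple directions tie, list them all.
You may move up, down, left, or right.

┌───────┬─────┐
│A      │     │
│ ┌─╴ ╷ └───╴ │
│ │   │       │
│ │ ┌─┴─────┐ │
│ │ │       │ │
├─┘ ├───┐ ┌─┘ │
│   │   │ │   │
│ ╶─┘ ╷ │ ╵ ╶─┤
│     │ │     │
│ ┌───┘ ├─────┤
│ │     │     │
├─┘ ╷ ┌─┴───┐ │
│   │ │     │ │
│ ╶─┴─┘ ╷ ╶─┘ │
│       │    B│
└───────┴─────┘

Directions: right, right, down, left, down, down, left, down, right, right, up, right, down, down, left, left, down, left, down, right, right, right, up, right, down, right, right
Counts: {'right': 11, 'down': 9, 'left': 5, 'up': 2}
Most common: right (11 times)

Solution:

┌───────┬─────┐
│A → ↓  │     │
│ ┌─╴ ╷ └───╴ │
│ │↓ ↲│       │
│ │ ┌─┴─────┐ │
│ │↓│       │ │
├─┘ ├───┐ ┌─┘ │
│↓ ↲│↱ ↓│ │   │
│ ╶─┘ ╷ │ ╵ ╶─┤
│↳ → ↑│↓│     │
│ ┌───┘ ├─────┤
│ │↓ ← ↲│     │
├─┘ ╷ ┌─┴───┐ │
│↓ ↲│ │↱ ↓  │ │
│ ╶─┴─┘ ╷ ╶─┘ │
│↳ → → ↑│↳ → B│
└───────┴─────┘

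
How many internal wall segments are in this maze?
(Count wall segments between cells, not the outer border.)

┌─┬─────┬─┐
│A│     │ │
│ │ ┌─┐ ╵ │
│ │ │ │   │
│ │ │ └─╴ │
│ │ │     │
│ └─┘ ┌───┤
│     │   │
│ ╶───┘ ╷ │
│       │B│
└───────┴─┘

Counting internal wall segments:
Total internal walls: 16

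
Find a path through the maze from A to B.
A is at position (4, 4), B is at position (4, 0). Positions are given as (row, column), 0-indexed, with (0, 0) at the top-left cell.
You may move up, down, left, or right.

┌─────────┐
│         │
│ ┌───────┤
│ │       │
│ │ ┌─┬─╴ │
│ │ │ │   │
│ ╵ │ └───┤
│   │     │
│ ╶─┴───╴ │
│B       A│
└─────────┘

Finding the shortest path from (4, 4) to (4, 0):
Path length: 4 steps
Directions: left → left → left → left

Solution:

┌─────────┐
│         │
│ ┌───────┤
│ │       │
│ │ ┌─┬─╴ │
│ │ │ │   │
│ ╵ │ └───┤
│   │     │
│ ╶─┴───╴ │
│B ← ← ← A│
└─────────┘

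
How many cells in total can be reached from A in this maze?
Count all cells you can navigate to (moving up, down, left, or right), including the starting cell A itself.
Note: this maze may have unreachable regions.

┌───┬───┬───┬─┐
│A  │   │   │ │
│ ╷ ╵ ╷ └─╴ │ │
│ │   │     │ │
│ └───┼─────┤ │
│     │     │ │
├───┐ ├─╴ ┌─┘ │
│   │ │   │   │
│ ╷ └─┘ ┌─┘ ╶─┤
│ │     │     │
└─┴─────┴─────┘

Using BFS/flood-fill to find all reachable cells from A:
Maze size: 5 × 7 = 35 total cells
19 cell(s) are walled off and cannot be reached from A.
Reachable cells: 16

Reachable region (· marks reachable cells):

┌───┬───┬───┬─┐
│A ·│· ·│· ·│ │
│ ╷ ╵ ╷ └─╴ │ │
│·│· ·│· · ·│ │
│ └───┼─────┤ │
│· · ·│     │ │
├───┐ ├─╴ ┌─┘ │
│   │·│   │   │
│ ╷ └─┘ ┌─┘ ╶─┤
│ │     │     │
└─┴─────┴─────┘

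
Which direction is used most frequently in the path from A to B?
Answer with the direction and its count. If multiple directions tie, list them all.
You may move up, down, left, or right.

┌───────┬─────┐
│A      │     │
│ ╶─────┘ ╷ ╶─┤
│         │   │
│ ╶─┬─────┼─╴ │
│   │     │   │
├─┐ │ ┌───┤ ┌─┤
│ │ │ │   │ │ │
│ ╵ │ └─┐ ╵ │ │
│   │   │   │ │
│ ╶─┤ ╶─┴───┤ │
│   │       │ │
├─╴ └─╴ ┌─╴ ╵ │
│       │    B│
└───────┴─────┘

Directions: down, down, right, down, down, left, down, right, down, right, right, up, right, right, down, right
Counts: {'down': 7, 'right': 7, 'left': 1, 'up': 1}
Most common: down and right (tied at 7 times each)

Solution:

┌───────┬─────┐
│A      │     │
│ ╶─────┘ ╷ ╶─┤
│↓        │   │
│ ╶─┬─────┼─╴ │
│↳ ↓│     │   │
├─┐ │ ┌───┤ ┌─┤
│ │↓│ │   │ │ │
│ ╵ │ └─┐ ╵ │ │
│↓ ↲│   │   │ │
│ ╶─┤ ╶─┴───┤ │
│↳ ↓│  ↱ → ↓│ │
├─╴ └─╴ ┌─╴ ╵ │
│  ↳ → ↑│  ↳ B│
└───────┴─────┘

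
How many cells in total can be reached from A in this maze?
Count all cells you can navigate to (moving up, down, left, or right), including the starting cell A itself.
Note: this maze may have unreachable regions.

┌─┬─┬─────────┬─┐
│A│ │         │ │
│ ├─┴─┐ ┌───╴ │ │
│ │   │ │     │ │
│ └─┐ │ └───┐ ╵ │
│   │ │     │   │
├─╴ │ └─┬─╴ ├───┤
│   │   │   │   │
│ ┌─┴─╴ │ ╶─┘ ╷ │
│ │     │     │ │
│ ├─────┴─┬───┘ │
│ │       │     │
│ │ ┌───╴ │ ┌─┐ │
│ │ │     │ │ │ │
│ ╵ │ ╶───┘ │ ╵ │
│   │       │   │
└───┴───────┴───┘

Using BFS/flood-fill to find all reachable cells from A:
Maze size: 8 × 8 = 64 total cells
9 cell(s) are walled off and cannot be reached from A.
Reachable cells: 55

Reachable region (· marks reachable cells):

┌─┬─┬─────────┬─┐
│A│ │· · · · ·│·│
│ ├─┴─┐ ┌───╴ │ │
│·│   │·│· · ·│·│
│ └─┐ │ └───┐ ╵ │
│· ·│ │· · ·│· ·│
├─╴ │ └─┬─╴ ├───┤
│· ·│   │· ·│· ·│
│ ┌─┴─╴ │ ╶─┘ ╷ │
│·│     │· · ·│·│
│ ├─────┴─┬───┘ │
│·│· · · ·│· · ·│
│ │ ┌───╴ │ ┌─┐ │
│·│·│· · ·│·│·│·│
│ ╵ │ ╶───┘ │ ╵ │
│· ·│· · · ·│· ·│
└───┴───────┴───┘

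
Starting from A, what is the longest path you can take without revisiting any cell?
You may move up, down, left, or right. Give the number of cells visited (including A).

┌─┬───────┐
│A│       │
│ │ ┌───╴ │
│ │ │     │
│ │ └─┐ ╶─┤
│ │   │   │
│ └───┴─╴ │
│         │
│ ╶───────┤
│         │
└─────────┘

Finding longest simple path using DFS:
Start: (0, 0)
Longest path visits 19 cells
Path: A → down → down → down → right → right → right → right → up → left → up → right → up → left → left → left → down → down → right

Solution:

┌─┬───────┐
│A│↓ ← ← ↰│
│ │ ┌───╴ │
│↓│↓│  ↱ ↑│
│ │ └─┐ ╶─┤
│↓│↳ B│↑ ↰│
│ └───┴─╴ │
│↳ → → → ↑│
│ ╶───────┤
│         │
└─────────┘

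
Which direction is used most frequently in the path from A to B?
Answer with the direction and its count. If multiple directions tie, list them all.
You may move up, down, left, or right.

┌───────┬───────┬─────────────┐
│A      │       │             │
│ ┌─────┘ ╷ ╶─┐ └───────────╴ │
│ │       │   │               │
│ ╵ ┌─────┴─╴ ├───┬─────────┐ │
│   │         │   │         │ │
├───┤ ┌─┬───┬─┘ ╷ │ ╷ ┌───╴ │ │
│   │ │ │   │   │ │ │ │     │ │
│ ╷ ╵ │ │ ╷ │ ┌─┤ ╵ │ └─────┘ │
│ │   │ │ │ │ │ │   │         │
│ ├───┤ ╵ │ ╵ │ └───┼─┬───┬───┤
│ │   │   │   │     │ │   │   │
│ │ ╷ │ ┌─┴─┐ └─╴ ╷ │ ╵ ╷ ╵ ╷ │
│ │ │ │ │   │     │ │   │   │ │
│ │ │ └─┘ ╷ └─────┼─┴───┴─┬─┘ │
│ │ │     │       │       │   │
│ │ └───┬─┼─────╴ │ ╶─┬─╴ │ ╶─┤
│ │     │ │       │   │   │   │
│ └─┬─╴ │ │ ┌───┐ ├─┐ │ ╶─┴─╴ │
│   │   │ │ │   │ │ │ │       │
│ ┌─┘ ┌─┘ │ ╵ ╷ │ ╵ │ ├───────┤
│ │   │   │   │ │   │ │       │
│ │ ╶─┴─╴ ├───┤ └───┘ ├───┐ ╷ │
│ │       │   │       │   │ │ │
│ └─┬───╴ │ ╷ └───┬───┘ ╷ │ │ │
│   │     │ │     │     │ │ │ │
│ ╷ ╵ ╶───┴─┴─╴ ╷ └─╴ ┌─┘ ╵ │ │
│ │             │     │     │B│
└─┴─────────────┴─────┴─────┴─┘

Directions: down, down, right, up, right, right, right, up, right, down, right, down, left, left, left, left, down, down, left, up, left, down, down, down, down, down, down, down, down, down, right, down, right, right, right, right, right, right, up, right, down, right, right, up, right, up, right, down, down, right, up, up, up, right, down, down, down
Counts: {'down': 22, 'right': 20, 'up': 9, 'left': 6}
Most common: down (22 times)

Solution:

┌───────┬───────┬─────────────┐
│A      │↱ ↓    │             │
│ ┌─────┘ ╷ ╶─┐ └───────────╴ │
│↓│↱ → → ↑│↳ ↓│               │
│ ╵ ┌─────┴─╴ ├───┬─────────┐ │
│↳ ↑│↓ ← ← ← ↲│   │         │ │
├───┤ ┌─┬───┬─┘ ╷ │ ╷ ┌───╴ │ │
│↓ ↰│↓│ │   │   │ │ │ │     │ │
│ ╷ ╵ │ │ ╷ │ ┌─┤ ╵ │ └─────┘ │
│↓│↑ ↲│ │ │ │ │ │   │         │
│ ├───┤ ╵ │ ╵ │ └───┼─┬───┬───┤
│↓│   │   │   │     │ │   │   │
│ │ ╷ │ ┌─┴─┐ └─╴ ╷ │ ╵ ╷ ╵ ╷ │
│↓│ │ │ │   │     │ │   │   │ │
│ │ │ └─┘ ╷ └─────┼─┴───┴─┬─┘ │
│↓│ │     │       │       │   │
│ │ └───┬─┼─────╴ │ ╶─┬─╴ │ ╶─┤
│↓│     │ │       │   │   │   │
│ └─┬─╴ │ │ ┌───┐ ├─┐ │ ╶─┴─╴ │
│↓  │   │ │ │   │ │ │ │       │
│ ┌─┘ ┌─┘ │ ╵ ╷ │ ╵ │ ├───────┤
│↓│   │   │   │ │   │ │    ↱ ↓│
│ │ ╶─┴─╴ ├───┤ └───┘ ├───┐ ╷ │
│↓│       │   │       │↱ ↓│↑│↓│
│ └─┬───╴ │ ╷ └───┬───┘ ╷ │ │ │
│↳ ↓│     │ │  ↱ ↓│  ↱ ↑│↓│↑│↓│
│ ╷ ╵ ╶───┴─┴─╴ ╷ └─╴ ┌─┘ ╵ │ │
│ │↳ → → → → → ↑│↳ → ↑│  ↳ ↑│B│
└─┴─────────────┴─────┴─────┴─┘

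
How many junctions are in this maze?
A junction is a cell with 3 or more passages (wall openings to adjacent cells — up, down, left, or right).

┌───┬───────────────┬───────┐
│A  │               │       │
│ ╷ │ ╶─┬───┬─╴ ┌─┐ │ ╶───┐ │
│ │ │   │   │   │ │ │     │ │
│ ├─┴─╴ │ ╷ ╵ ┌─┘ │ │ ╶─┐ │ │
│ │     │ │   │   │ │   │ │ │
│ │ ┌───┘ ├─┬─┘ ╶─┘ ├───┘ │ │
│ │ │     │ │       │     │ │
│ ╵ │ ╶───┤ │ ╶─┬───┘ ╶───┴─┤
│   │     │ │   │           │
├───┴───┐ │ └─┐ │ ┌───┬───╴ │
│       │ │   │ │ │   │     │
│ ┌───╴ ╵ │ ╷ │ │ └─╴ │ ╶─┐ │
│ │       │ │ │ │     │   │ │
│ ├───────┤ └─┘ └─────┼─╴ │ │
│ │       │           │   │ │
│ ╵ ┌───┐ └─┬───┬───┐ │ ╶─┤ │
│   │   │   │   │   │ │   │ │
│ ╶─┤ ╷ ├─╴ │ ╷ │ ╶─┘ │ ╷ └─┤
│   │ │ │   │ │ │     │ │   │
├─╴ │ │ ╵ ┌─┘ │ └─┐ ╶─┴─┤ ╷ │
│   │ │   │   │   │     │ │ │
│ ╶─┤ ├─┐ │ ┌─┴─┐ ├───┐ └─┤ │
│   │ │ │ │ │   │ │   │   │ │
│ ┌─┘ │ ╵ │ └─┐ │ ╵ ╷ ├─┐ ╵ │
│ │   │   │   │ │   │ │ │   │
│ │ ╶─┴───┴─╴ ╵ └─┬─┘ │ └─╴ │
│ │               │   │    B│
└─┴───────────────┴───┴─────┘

Checking each cell for number of passages:

Junctions found (3+ passages):
  (0, 7): 3 passages
  (1, 10): 3 passages
  (3, 7): 3 passages
  (4, 10): 3 passages
  (5, 5): 3 passages
  (5, 13): 3 passages
  (6, 3): 3 passages
  (7, 7): 3 passages
  (8, 0): 3 passages
  (8, 11): 3 passages
  (9, 9): 3 passages
  (9, 12): 3 passages
  (10, 4): 3 passages
  (11, 0): 3 passages
  (12, 13): 3 passages
  (13, 6): 3 passages
  (13, 7): 3 passages
Total junctions: 17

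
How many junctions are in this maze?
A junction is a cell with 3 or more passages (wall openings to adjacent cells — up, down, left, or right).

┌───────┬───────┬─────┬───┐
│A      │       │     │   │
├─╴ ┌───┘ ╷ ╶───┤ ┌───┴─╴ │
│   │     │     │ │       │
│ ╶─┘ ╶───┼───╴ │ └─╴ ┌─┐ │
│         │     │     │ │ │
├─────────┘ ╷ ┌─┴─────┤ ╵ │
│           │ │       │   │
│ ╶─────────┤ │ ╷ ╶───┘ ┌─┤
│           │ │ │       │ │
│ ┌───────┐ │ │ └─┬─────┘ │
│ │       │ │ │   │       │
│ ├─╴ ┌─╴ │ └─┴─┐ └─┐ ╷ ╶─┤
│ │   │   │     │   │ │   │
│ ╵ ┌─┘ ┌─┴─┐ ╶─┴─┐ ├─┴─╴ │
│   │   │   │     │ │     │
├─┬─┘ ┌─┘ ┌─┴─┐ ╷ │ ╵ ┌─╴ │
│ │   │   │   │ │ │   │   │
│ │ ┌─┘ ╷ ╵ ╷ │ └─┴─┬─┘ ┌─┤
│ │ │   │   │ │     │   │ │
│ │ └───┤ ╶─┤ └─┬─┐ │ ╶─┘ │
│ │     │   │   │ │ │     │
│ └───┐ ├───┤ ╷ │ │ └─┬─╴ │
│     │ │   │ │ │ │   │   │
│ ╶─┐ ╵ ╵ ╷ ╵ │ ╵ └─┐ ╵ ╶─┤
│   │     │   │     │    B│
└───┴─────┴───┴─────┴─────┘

Checking each cell for number of passages:

Junctions found (3+ passages):
  (0, 1): 3 passages
  (0, 5): 3 passages
  (1, 10): 3 passages
  (1, 12): 3 passages
  (2, 2): 3 passages
  (2, 6): 3 passages
  (3, 8): 3 passages
  (3, 11): 3 passages
  (4, 0): 3 passages
  (5, 2): 3 passages
  (5, 10): 3 passages
  (5, 11): 3 passages
  (6, 6): 3 passages
  (7, 7): 3 passages
  (7, 12): 3 passages
  (8, 4): 3 passages
  (9, 4): 3 passages
  (10, 6): 3 passages
  (10, 12): 3 passages
  (11, 0): 3 passages
  (12, 3): 3 passages
  (12, 8): 3 passages
  (12, 11): 3 passages
Total junctions: 23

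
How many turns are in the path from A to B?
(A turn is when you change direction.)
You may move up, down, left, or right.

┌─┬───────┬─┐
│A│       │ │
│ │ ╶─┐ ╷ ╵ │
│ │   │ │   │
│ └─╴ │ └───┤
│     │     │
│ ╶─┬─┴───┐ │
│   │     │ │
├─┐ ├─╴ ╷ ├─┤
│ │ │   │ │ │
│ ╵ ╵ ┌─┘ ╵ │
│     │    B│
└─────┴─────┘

Directions: down, down, down, right, down, down, right, up, right, up, right, down, down, right
Number of turns: 9

Solution:

┌─┬───────┬─┐
│A│       │ │
│ │ ╶─┐ ╷ ╵ │
│↓│   │ │   │
│ └─╴ │ └───┤
│↓    │     │
│ ╶─┬─┴───┐ │
│↳ ↓│  ↱ ↓│ │
├─┐ ├─╴ ╷ ├─┤
│ │↓│↱ ↑│↓│ │
│ ╵ ╵ ┌─┘ ╵ │
│  ↳ ↑│  ↳ B│
└─────┴─────┘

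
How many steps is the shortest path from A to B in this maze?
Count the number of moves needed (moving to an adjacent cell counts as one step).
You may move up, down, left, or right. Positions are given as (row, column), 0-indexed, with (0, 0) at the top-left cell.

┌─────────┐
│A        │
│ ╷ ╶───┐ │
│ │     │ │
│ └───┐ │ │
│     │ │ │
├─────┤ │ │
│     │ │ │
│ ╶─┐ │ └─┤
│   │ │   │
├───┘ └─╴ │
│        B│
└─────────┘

Using BFS to find shortest path:
Start: (0, 0), End: (5, 4)
Path found:
(0,0) → (0,1) → (1,1) → (1,2) → (1,3) → (2,3) → (3,3) → (4,3) → (4,4) → (5,4)
Number of steps: 9

Solution:

┌─────────┐
│A ↓      │
│ ╷ ╶───┐ │
│ │↳ → ↓│ │
│ └───┐ │ │
│     │↓│ │
├─────┤ │ │
│     │↓│ │
│ ╶─┐ │ └─┤
│   │ │↳ ↓│
├───┘ └─╴ │
│        B│
└─────────┘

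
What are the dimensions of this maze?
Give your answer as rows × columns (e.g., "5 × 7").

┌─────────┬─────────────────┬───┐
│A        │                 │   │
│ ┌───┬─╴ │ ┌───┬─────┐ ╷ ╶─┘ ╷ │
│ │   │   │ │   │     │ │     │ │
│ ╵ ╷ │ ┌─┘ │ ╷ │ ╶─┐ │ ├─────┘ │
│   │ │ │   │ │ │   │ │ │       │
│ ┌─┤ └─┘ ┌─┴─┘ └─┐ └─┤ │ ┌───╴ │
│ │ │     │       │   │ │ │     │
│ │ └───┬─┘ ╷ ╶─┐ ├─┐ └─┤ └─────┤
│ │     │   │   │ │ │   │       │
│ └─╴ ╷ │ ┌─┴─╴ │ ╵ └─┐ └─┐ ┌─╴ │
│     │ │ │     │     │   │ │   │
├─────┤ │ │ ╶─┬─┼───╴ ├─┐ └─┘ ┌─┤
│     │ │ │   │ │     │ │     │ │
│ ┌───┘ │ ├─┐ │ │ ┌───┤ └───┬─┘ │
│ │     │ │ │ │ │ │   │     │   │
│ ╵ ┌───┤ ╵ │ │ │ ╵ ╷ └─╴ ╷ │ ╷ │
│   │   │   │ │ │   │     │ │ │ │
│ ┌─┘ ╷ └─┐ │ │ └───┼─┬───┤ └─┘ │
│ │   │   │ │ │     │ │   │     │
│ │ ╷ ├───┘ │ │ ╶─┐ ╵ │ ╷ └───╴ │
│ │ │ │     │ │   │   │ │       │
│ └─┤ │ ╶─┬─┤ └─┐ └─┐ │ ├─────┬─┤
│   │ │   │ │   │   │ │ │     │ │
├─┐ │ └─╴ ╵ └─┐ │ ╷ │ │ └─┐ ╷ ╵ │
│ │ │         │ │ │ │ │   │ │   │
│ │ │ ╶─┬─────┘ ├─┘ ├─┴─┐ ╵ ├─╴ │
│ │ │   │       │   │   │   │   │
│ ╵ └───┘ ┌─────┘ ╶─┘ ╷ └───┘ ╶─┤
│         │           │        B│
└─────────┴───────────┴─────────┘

Counting the maze dimensions:
Rows (vertical): 15
Columns (horizontal): 16
Dimensions: 15 × 16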